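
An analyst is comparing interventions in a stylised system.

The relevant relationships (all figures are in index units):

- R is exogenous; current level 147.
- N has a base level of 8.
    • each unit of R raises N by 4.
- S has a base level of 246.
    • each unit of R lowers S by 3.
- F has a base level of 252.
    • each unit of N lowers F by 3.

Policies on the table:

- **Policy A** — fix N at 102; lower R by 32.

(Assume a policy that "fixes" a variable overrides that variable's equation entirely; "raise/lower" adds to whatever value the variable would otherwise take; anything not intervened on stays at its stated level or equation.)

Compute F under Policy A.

-54

Policy A (N := 102, R − 32):
  R = 147 − 32 = 115
  N = 102
  F = 252 − 3·102 = -54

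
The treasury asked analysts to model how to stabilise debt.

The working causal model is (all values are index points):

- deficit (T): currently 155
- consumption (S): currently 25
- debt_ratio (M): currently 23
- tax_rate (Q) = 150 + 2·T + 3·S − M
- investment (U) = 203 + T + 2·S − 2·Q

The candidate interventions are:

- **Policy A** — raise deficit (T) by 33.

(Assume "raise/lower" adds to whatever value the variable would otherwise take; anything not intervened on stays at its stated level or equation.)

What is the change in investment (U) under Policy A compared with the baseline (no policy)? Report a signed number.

Baseline:
  T = 155
  S = 25
  M = 23
  Q = 150 + 2·155 + 3·25 − 23 = 512
  U = 203 + 155 + 2·25 − 2·512 = -616
Policy A (T + 33):
  T = 155 + 33 = 188
  S = 25
  M = 23
  Q = 150 + 2·188 + 3·25 − 23 = 578
  U = 203 + 188 + 2·25 − 2·578 = -715
Change in U: -715 − (-616) = -99

-99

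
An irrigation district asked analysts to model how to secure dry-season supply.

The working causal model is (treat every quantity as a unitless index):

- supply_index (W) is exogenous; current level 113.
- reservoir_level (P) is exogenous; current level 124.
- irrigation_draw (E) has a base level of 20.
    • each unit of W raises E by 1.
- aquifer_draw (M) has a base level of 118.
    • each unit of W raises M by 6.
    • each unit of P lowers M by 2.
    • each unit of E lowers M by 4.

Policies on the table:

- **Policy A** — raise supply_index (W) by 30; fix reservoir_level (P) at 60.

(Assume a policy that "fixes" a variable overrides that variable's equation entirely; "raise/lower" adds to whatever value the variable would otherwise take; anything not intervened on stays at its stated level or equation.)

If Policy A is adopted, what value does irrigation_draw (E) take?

163

Policy A (W + 30, P := 60):
  W = 113 + 30 = 143
  E = 20 + 143 = 163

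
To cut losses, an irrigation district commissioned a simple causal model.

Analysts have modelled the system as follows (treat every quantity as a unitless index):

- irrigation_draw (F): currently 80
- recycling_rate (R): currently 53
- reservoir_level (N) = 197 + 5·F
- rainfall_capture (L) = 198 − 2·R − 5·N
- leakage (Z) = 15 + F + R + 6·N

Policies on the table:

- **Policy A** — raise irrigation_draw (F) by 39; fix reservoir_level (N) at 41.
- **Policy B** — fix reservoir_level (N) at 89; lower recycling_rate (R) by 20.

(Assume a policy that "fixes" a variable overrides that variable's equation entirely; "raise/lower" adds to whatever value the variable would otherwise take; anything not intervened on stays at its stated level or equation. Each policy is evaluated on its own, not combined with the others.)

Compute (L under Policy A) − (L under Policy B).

200

Policy A (F + 39, N := 41):
  F = 80 + 39 = 119
  R = 53
  N = 41
  L = 198 − 2·53 − 5·41 = -113
Policy B (N := 89, R − 20):
  F = 80
  R = 53 − 20 = 33
  N = 89
  L = 198 − 2·33 − 5·89 = -313
L: -113 − (-313) = 200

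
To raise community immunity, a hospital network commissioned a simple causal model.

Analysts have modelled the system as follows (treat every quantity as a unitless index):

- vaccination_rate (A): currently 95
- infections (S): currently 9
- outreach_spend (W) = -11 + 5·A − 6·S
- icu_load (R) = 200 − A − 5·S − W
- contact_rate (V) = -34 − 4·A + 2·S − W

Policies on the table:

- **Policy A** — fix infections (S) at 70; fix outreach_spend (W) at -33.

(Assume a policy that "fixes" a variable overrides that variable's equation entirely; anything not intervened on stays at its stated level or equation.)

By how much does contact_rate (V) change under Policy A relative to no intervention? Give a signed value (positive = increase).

565

Baseline:
  A = 95
  S = 9
  W = -11 + 5·95 − 6·9 = 410
  V = -34 − 4·95 + 2·9 − 410 = -806
Policy A (S := 70, W := -33):
  A = 95
  S = 70
  W = -33
  V = -34 − 4·95 + 2·70 − (-33) = -241
Change in V: -241 − (-806) = 565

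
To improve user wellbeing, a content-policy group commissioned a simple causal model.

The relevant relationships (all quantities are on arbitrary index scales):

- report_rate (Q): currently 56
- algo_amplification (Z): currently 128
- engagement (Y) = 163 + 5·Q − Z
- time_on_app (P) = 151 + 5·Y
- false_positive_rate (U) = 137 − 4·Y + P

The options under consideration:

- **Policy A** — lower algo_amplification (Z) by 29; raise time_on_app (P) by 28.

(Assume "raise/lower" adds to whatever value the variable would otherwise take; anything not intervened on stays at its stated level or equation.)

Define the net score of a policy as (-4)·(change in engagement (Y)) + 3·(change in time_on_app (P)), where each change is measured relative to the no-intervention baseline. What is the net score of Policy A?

403

Baseline:
  Q = 56
  Z = 128
  Y = 163 + 5·56 − 128 = 315
  P = 151 + 5·315 = 1726
Policy A (Z − 29, P + 28):
  Q = 56
  Z = 128 − 29 = 99
  Y = 163 + 5·56 − 99 = 344
  P = 151 + 5·344 (+28 from intervention) = 1899
ΔY = 344 − 315 = 29; ΔP = 1899 − 1726 = 173
Score = (-4)·29 + 3·173 = 403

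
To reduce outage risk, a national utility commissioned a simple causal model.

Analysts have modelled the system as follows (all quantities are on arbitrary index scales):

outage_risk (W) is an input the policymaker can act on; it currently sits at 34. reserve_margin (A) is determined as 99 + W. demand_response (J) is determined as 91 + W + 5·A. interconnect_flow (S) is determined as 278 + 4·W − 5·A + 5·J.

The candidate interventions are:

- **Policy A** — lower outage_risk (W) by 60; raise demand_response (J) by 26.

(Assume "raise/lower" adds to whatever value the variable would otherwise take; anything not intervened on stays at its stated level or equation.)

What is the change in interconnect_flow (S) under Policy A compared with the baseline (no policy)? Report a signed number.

Baseline:
  W = 34
  A = 99 + 34 = 133
  J = 91 + 34 + 5·133 = 790
  S = 278 + 4·34 − 5·133 + 5·790 = 3699
Policy A (W − 60, J + 26):
  W = 34 − 60 = -26
  A = 99 + (-26) = 73
  J = 91 + (-26) + 5·73 (+26 from intervention) = 456
  S = 278 + 4·(-26) − 5·73 + 5·456 = 2089
Change in S: 2089 − 3699 = -1610

-1610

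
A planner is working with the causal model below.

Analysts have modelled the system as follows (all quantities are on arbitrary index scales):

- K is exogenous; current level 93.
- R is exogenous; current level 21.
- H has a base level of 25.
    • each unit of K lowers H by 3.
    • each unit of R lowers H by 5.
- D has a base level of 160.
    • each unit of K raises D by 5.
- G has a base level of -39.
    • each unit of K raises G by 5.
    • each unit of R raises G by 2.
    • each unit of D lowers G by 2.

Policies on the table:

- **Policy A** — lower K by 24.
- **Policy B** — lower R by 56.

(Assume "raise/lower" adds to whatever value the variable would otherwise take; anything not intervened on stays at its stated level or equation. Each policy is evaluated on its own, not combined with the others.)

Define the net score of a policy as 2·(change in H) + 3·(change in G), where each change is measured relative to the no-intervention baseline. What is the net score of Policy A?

504

Baseline:
  K = 93
  R = 21
  H = 25 − 3·93 − 5·21 = -359
  D = 160 + 5·93 = 625
  G = -39 + 5·93 + 2·21 − 2·625 = -782
Policy A (K − 24):
  K = 93 − 24 = 69
  R = 21
  H = 25 − 3·69 − 5·21 = -287
  D = 160 + 5·69 = 505
  G = -39 + 5·69 + 2·21 − 2·505 = -662
ΔH = -287 − (-359) = 72; ΔG = -662 − (-782) = 120
Score = 2·72 + 3·120 = 504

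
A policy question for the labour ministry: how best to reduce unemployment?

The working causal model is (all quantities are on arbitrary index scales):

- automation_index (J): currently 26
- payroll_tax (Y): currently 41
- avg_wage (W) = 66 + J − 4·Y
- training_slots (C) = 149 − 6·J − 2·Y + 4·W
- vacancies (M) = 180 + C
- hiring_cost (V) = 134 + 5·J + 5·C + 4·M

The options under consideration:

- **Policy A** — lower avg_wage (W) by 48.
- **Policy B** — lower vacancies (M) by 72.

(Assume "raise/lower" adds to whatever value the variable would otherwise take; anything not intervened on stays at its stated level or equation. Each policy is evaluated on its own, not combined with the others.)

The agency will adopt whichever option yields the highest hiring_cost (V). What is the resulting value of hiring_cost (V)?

-2697

Policy A (W − 48):
  J = 26
  Y = 41
  W = 66 + 26 − 4·41 (−48 from intervention) = -120
  C = 149 − 6·26 − 2·41 + 4·(-120) = -569
  M = 180 + (-569) = -389
  V = 134 + 5·26 + 5·(-569) + 4·(-389) = -4137
Policy B (M − 72):
  J = 26
  Y = 41
  W = 66 + 26 − 4·41 = -72
  C = 149 − 6·26 − 2·41 + 4·(-72) = -377
  M = 180 + (-377) (−72 from intervention) = -269
  V = 134 + 5·26 + 5·(-377) + 4·(-269) = -2697
Comparing — Policy A: V=-4137, Policy B: V=-2697. Highest is -2697 (Policy B).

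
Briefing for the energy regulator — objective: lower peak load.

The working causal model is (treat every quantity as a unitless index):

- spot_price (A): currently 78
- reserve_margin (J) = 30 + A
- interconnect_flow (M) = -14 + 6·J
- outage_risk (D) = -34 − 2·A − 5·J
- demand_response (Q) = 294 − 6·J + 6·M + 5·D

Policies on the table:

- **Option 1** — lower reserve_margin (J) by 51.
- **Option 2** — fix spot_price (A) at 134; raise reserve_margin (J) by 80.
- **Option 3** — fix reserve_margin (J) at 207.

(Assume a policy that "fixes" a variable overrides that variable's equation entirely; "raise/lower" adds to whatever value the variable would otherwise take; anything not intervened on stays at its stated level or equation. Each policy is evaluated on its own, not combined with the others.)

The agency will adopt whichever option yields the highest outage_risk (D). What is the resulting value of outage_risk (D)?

-475

Option 1 (J − 51):
  A = 78
  J = 30 + 78 (−51 from intervention) = 57
  D = -34 − 2·78 − 5·57 = -475
Option 2 (A := 134, J + 80):
  A = 134
  J = 30 + 134 (+80 from intervention) = 244
  D = -34 − 2·134 − 5·244 = -1522
Option 3 (J := 207):
  A = 78
  J = 207
  D = -34 − 2·78 − 5·207 = -1225
Comparing — Option 1: D=-475, Option 2: D=-1522, Option 3: D=-1225. Highest is -475 (Option 1).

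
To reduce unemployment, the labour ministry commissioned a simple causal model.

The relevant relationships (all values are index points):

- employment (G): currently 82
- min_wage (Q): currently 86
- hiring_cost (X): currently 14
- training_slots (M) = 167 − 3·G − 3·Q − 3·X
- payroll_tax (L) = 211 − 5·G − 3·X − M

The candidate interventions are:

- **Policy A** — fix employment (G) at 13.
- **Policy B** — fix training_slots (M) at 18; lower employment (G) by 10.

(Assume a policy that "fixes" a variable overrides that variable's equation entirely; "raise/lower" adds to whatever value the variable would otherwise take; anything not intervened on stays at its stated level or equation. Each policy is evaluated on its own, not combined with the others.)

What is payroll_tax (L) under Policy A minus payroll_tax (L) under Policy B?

Policy A (G := 13):
  G = 13
  Q = 86
  X = 14
  M = 167 − 3·13 − 3·86 − 3·14 = -172
  L = 211 − 5·13 − 3·14 − (-172) = 276
Policy B (M := 18, G − 10):
  G = 82 − 10 = 72
  Q = 86
  X = 14
  M = 18
  L = 211 − 5·72 − 3·14 − 18 = -209
L: 276 − (-209) = 485

485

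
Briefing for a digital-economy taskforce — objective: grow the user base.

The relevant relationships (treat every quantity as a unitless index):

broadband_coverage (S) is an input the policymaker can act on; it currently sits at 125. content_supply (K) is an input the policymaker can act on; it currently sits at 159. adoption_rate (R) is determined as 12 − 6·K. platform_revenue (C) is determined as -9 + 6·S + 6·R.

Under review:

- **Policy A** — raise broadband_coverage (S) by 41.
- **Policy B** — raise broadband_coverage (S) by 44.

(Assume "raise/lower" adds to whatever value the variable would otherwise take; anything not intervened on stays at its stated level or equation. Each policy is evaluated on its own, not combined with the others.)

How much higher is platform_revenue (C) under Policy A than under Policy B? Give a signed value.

-18

Policy A (S + 41):
  S = 125 + 41 = 166
  K = 159
  R = 12 − 6·159 = -942
  C = -9 + 6·166 + 6·(-942) = -4665
Policy B (S + 44):
  S = 125 + 44 = 169
  K = 159
  R = 12 − 6·159 = -942
  C = -9 + 6·169 + 6·(-942) = -4647
C: -4665 − (-4647) = -18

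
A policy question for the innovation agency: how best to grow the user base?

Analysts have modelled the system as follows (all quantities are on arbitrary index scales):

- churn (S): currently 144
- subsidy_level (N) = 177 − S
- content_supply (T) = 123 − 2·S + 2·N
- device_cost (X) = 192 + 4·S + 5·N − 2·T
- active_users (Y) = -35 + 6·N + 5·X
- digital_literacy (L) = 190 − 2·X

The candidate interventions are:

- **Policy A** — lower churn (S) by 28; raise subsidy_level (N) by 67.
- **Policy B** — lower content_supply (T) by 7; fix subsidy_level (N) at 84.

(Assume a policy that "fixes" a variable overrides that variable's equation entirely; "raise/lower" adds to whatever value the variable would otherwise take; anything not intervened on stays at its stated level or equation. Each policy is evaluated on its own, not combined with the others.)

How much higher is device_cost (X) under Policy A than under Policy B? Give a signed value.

Policy A (S − 28, N + 67):
  S = 144 − 28 = 116
  N = 177 − 116 (+67 from intervention) = 128
  T = 123 − 2·116 + 2·128 = 147
  X = 192 + 4·116 + 5·128 − 2·147 = 1002
Policy B (T − 7, N := 84):
  S = 144
  N = 84
  T = 123 − 2·144 + 2·84 (−7 from intervention) = -4
  X = 192 + 4·144 + 5·84 − 2·(-4) = 1196
X: 1002 − 1196 = -194

-194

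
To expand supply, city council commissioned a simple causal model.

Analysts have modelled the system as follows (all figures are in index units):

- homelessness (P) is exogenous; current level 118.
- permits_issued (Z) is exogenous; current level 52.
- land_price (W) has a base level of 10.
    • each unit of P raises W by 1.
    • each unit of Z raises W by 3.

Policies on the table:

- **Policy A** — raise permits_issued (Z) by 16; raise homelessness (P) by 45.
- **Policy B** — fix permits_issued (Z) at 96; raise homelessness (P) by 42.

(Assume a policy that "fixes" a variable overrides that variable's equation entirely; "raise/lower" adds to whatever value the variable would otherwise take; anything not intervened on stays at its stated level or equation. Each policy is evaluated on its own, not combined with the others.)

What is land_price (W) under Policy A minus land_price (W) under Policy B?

-81

Policy A (Z + 16, P + 45):
  P = 118 + 45 = 163
  Z = 52 + 16 = 68
  W = 10 + 163 + 3·68 = 377
Policy B (Z := 96, P + 42):
  P = 118 + 42 = 160
  Z = 96
  W = 10 + 160 + 3·96 = 458
W: 377 − 458 = -81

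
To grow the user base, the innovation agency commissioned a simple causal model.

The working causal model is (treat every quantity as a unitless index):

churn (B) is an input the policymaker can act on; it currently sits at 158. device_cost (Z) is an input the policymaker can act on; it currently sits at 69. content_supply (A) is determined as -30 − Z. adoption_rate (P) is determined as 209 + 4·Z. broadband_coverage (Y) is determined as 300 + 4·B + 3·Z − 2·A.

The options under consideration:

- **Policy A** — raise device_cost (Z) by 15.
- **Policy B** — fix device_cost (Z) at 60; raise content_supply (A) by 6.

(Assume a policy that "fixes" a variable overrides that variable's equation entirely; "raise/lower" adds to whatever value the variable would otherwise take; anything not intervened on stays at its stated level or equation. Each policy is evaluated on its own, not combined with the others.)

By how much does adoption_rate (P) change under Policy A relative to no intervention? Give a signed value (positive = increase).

Baseline:
  Z = 69
  P = 209 + 4·69 = 485
Policy A (Z + 15):
  Z = 69 + 15 = 84
  P = 209 + 4·84 = 545
Change in P: 545 − 485 = 60

60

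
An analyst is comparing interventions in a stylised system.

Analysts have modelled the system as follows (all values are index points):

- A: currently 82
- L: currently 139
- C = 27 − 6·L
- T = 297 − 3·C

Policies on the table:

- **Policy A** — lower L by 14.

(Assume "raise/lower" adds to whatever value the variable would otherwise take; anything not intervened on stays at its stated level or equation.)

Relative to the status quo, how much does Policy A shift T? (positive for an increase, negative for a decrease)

-252

Baseline:
  L = 139
  C = 27 − 6·139 = -807
  T = 297 − 3·(-807) = 2718
Policy A (L − 14):
  L = 139 − 14 = 125
  C = 27 − 6·125 = -723
  T = 297 − 3·(-723) = 2466
Change in T: 2466 − 2718 = -252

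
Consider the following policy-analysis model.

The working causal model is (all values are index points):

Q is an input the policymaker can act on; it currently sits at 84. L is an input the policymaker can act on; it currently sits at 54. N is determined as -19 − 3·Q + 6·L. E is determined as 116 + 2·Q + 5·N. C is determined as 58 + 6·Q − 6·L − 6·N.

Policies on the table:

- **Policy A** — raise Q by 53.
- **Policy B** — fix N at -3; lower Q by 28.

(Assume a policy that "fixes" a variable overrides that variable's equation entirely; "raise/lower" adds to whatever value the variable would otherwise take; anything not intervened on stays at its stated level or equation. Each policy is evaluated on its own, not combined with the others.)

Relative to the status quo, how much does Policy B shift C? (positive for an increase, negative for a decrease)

168

Baseline:
  Q = 84
  L = 54
  N = -19 − 3·84 + 6·54 = 53
  C = 58 + 6·84 − 6·54 − 6·53 = -80
Policy B (N := -3, Q − 28):
  Q = 84 − 28 = 56
  L = 54
  N = -3
  C = 58 + 6·56 − 6·54 − 6·(-3) = 88
Change in C: 88 − (-80) = 168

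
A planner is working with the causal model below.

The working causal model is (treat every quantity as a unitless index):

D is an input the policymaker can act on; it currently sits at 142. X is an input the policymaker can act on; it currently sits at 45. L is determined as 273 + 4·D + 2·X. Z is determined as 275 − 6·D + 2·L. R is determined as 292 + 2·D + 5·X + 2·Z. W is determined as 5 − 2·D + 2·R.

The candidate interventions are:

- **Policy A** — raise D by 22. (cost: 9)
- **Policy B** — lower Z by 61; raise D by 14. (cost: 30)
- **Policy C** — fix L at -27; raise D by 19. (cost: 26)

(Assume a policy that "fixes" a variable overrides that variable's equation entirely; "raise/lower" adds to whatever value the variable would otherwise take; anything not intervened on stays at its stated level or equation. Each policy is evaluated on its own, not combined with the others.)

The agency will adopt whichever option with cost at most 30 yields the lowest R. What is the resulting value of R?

-651

Policy A (D + 22):
  D = 142 + 22 = 164
  X = 45
  L = 273 + 4·164 + 2·45 = 1019
  Z = 275 − 6·164 + 2·1019 = 1329
  R = 292 + 2·164 + 5·45 + 2·1329 = 3503
Policy B (Z − 61, D + 14):
  D = 142 + 14 = 156
  X = 45
  L = 273 + 4·156 + 2·45 = 987
  Z = 275 − 6·156 + 2·987 (−61 from intervention) = 1252
  R = 292 + 2·156 + 5·45 + 2·1252 = 3333
Policy C (L := -27, D + 19):
  D = 142 + 19 = 161
  X = 45
  L = -27
  Z = 275 − 6·161 + 2·(-27) = -745
  R = 292 + 2·161 + 5·45 + 2·(-745) = -651
Comparing — Policy A: R=3503, Policy B: R=3333, Policy C: R=-651. Lowest is -651 (Policy C).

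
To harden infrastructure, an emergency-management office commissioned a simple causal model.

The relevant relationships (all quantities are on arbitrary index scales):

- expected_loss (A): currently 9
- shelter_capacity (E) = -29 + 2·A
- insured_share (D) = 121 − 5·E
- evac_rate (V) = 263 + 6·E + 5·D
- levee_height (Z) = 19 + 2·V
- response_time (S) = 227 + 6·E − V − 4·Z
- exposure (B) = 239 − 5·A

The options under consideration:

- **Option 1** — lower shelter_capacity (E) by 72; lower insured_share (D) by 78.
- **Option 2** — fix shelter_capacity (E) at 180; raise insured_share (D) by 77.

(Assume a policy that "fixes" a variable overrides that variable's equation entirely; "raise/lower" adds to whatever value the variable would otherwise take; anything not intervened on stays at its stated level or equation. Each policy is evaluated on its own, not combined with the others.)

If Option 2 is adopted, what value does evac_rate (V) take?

Option 2 (E := 180, D + 77):
  A = 9
  E = 180
  D = 121 − 5·180 (+77 from intervention) = -702
  V = 263 + 6·180 + 5·(-702) = -2167

-2167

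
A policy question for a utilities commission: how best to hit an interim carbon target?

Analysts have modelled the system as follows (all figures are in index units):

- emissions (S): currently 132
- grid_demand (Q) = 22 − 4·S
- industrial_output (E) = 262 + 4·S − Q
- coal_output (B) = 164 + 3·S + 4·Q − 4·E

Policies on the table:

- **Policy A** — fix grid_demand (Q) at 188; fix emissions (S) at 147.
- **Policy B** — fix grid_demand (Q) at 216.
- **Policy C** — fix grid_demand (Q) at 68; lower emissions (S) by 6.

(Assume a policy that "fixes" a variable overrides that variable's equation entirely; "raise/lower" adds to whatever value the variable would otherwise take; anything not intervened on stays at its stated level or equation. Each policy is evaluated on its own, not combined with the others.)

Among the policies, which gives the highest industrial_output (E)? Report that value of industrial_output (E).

698

Policy A (Q := 188, S := 147):
  S = 147
  Q = 188
  E = 262 + 4·147 − 188 = 662
Policy B (Q := 216):
  S = 132
  Q = 216
  E = 262 + 4·132 − 216 = 574
Policy C (Q := 68, S − 6):
  S = 132 − 6 = 126
  Q = 68
  E = 262 + 4·126 − 68 = 698
Comparing — Policy A: E=662, Policy B: E=574, Policy C: E=698. Highest is 698 (Policy C).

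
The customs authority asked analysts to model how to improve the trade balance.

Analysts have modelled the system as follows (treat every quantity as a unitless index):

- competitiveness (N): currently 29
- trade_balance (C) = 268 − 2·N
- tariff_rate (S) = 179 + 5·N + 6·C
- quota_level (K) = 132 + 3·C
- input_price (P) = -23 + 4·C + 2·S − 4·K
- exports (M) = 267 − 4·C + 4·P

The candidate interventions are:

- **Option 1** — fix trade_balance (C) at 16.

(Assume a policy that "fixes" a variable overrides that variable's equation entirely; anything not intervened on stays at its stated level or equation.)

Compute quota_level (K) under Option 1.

180

Option 1 (C := 16):
  N = 29
  C = 16
  K = 132 + 3·16 = 180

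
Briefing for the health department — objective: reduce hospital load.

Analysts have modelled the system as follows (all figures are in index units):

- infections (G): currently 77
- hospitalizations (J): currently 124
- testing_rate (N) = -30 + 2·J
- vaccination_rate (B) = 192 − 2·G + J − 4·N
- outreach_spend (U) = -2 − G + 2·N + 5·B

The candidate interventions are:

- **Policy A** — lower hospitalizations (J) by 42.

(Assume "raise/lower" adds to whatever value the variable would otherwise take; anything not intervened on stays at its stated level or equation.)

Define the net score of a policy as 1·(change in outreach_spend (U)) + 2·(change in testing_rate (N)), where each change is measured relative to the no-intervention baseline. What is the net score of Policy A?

1134

Baseline:
  G = 77
  J = 124
  N = -30 + 2·124 = 218
  B = 192 − 2·77 + 124 − 4·218 = -710
  U = -2 − 77 + 2·218 + 5·(-710) = -3193
Policy A (J − 42):
  G = 77
  J = 124 − 42 = 82
  N = -30 + 2·82 = 134
  B = 192 − 2·77 + 82 − 4·134 = -416
  U = -2 − 77 + 2·134 + 5·(-416) = -1891
ΔU = -1891 − (-3193) = 1302; ΔN = 134 − 218 = -84
Score = 1·1302 + 2·(-84) = 1134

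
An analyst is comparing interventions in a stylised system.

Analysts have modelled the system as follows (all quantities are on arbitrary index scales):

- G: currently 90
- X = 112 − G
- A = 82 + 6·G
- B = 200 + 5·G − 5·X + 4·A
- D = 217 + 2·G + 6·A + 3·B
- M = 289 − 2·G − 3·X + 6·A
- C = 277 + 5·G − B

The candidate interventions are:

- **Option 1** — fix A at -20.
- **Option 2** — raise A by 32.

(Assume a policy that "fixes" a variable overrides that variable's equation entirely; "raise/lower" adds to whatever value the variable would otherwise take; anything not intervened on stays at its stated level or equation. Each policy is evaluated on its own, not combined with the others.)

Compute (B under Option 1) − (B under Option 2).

Option 1 (A := -20):
  G = 90
  X = 112 − 90 = 22
  A = -20
  B = 200 + 5·90 − 5·22 + 4·(-20) = 460
Option 2 (A + 32):
  G = 90
  X = 112 − 90 = 22
  A = 82 + 6·90 (+32 from intervention) = 654
  B = 200 + 5·90 − 5·22 + 4·654 = 3156
B: 460 − 3156 = -2696

-2696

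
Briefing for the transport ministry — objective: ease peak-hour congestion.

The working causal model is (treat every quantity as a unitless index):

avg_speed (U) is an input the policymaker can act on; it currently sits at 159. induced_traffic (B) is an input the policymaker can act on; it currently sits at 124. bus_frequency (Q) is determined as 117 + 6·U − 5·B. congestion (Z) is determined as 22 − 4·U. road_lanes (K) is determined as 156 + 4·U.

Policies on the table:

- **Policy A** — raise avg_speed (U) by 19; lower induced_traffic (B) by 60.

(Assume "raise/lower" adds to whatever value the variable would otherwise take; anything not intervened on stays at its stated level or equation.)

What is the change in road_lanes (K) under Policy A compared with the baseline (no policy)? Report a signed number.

Baseline:
  U = 159
  K = 156 + 4·159 = 792
Policy A (U + 19, B − 60):
  U = 159 + 19 = 178
  K = 156 + 4·178 = 868
Change in K: 868 − 792 = 76

76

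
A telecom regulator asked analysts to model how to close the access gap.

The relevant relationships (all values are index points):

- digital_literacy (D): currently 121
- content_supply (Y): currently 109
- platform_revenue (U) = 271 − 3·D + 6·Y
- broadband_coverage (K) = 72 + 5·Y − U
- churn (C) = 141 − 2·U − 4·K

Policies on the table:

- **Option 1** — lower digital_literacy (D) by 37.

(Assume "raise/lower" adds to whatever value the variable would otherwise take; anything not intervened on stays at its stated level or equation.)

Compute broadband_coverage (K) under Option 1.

Option 1 (D − 37):
  D = 121 − 37 = 84
  Y = 109
  U = 271 − 3·84 + 6·109 = 673
  K = 72 + 5·109 − 673 = -56

-56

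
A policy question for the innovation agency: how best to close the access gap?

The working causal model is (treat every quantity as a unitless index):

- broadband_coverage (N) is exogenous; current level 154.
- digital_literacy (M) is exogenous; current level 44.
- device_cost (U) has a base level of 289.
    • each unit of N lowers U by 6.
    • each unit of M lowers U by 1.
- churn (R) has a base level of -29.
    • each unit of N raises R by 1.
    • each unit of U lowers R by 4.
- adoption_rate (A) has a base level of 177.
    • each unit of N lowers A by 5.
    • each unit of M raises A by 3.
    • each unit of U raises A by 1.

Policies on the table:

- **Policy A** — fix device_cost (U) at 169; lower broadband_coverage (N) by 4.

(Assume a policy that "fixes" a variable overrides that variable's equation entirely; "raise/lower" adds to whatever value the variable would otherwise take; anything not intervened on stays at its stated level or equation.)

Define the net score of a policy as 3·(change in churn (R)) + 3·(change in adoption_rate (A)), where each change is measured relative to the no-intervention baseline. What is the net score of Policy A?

Baseline:
  N = 154
  M = 44
  U = 289 − 6·154 − 44 = -679
  R = -29 + 154 − 4·(-679) = 2841
  A = 177 − 5·154 + 3·44 + (-679) = -1140
Policy A (U := 169, N − 4):
  N = 154 − 4 = 150
  M = 44
  U = 169
  R = -29 + 150 − 4·169 = -555
  A = 177 − 5·150 + 3·44 + 169 = -272
ΔR = -555 − 2841 = -3396; ΔA = -272 − (-1140) = 868
Score = 3·(-3396) + 3·868 = -7584

-7584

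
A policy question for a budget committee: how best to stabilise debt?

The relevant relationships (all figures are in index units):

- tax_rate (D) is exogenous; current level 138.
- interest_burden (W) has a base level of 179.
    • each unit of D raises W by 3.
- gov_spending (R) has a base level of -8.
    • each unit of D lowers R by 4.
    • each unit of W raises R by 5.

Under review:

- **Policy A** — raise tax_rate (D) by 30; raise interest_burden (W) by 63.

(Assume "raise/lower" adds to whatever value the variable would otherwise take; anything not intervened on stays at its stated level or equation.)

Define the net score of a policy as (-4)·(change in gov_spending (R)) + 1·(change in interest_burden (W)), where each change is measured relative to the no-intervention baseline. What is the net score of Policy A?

-2427

Baseline:
  D = 138
  W = 179 + 3·138 = 593
  R = -8 − 4·138 + 5·593 = 2405
Policy A (D + 30, W + 63):
  D = 138 + 30 = 168
  W = 179 + 3·168 (+63 from intervention) = 746
  R = -8 − 4·168 + 5·746 = 3050
ΔR = 3050 − 2405 = 645; ΔW = 746 − 593 = 153
Score = (-4)·645 + 1·153 = -2427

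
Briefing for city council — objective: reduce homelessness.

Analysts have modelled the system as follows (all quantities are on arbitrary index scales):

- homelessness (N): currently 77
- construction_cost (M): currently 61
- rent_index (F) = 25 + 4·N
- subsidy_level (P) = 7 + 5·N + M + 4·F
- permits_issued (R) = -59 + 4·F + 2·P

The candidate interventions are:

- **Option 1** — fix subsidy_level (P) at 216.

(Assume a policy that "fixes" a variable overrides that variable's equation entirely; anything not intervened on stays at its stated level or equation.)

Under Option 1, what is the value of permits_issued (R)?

Option 1 (P := 216):
  N = 77
  M = 61
  F = 25 + 4·77 = 333
  P = 216
  R = -59 + 4·333 + 2·216 = 1705

1705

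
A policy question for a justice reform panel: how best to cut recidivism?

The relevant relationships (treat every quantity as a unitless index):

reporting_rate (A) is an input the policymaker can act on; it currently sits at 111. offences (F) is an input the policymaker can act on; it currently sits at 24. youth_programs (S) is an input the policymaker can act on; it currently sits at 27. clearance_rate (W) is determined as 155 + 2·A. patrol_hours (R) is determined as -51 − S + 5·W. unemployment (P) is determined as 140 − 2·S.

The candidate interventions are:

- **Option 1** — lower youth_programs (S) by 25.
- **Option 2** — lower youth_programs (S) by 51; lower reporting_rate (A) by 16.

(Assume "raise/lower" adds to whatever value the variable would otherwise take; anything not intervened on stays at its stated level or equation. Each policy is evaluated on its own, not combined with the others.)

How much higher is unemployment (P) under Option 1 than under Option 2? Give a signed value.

-52

Option 1 (S − 25):
  S = 27 − 25 = 2
  P = 140 − 2·2 = 136
Option 2 (S − 51, A − 16):
  S = 27 − 51 = -24
  P = 140 − 2·(-24) = 188
P: 136 − 188 = -52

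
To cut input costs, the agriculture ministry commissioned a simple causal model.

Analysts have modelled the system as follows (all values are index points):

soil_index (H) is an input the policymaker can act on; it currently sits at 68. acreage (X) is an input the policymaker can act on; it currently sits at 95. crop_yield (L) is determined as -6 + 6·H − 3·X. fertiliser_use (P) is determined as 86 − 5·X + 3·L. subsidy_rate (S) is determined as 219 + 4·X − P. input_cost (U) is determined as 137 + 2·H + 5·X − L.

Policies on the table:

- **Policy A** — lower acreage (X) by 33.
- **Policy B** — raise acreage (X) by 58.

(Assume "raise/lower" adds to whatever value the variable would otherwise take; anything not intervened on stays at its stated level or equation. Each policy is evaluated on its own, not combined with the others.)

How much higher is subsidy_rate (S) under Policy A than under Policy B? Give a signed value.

-1638

Policy A (X − 33):
  H = 68
  X = 95 − 33 = 62
  L = -6 + 6·68 − 3·62 = 216
  P = 86 − 5·62 + 3·216 = 424
  S = 219 + 4·62 − 424 = 43
Policy B (X + 58):
  H = 68
  X = 95 + 58 = 153
  L = -6 + 6·68 − 3·153 = -57
  P = 86 − 5·153 + 3·(-57) = -850
  S = 219 + 4·153 − (-850) = 1681
S: 43 − 1681 = -1638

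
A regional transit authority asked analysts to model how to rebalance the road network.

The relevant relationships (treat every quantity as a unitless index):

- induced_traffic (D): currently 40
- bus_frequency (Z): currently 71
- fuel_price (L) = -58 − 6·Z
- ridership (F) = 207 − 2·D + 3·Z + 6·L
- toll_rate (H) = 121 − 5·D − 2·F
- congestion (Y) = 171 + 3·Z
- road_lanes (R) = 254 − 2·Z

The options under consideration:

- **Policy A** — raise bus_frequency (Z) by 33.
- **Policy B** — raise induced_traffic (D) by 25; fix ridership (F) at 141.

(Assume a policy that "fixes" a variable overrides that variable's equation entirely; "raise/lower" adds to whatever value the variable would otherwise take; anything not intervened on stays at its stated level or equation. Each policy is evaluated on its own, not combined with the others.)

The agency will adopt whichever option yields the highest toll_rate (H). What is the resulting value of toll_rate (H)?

Policy A (Z + 33):
  D = 40
  Z = 71 + 33 = 104
  L = -58 − 6·104 = -682
  F = 207 − 2·40 + 3·104 + 6·(-682) = -3653
  H = 121 − 5·40 − 2·(-3653) = 7227
Policy B (D + 25, F := 141):
  D = 40 + 25 = 65
  Z = 71
  L = -58 − 6·71 = -484
  F = 141
  H = 121 − 5·65 − 2·141 = -486
Comparing — Policy A: H=7227, Policy B: H=-486. Highest is 7227 (Policy A).

7227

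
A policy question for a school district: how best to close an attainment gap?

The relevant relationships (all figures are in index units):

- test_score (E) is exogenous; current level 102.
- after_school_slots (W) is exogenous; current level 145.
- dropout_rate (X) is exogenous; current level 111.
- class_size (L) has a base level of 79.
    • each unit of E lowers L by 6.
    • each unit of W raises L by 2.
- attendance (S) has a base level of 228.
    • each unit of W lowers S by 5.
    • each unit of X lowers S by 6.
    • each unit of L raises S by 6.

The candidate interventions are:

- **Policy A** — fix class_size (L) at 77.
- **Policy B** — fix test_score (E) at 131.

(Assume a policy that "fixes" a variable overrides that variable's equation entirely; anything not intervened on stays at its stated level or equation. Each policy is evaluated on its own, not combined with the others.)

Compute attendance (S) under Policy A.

-701

Policy A (L := 77):
  E = 102
  W = 145
  X = 111
  L = 77
  S = 228 − 5·145 − 6·111 + 6·77 = -701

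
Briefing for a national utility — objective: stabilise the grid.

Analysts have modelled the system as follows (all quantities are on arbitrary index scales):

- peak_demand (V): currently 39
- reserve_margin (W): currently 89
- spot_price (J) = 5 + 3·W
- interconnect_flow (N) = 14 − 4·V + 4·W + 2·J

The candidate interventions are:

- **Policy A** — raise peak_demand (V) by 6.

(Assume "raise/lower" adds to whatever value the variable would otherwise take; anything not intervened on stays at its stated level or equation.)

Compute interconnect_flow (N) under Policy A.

734

Policy A (V + 6):
  V = 39 + 6 = 45
  W = 89
  J = 5 + 3·89 = 272
  N = 14 − 4·45 + 4·89 + 2·272 = 734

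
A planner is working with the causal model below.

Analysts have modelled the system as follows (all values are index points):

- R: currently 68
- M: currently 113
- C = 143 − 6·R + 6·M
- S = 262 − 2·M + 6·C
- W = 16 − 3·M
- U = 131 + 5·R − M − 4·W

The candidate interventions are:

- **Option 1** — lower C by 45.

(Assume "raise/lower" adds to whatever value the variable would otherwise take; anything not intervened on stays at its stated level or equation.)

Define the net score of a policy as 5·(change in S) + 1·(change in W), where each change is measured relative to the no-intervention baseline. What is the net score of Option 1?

Baseline:
  R = 68
  M = 113
  C = 143 − 6·68 + 6·113 = 413
  S = 262 − 2·113 + 6·413 = 2514
  W = 16 − 3·113 = -323
Option 1 (C − 45):
  R = 68
  M = 113
  C = 143 − 6·68 + 6·113 (−45 from intervention) = 368
  S = 262 − 2·113 + 6·368 = 2244
  W = 16 − 3·113 = -323
ΔS = 2244 − 2514 = -270; ΔW = -323 − (-323) = 0
Score = 5·(-270) + 1·0 = -1350

-1350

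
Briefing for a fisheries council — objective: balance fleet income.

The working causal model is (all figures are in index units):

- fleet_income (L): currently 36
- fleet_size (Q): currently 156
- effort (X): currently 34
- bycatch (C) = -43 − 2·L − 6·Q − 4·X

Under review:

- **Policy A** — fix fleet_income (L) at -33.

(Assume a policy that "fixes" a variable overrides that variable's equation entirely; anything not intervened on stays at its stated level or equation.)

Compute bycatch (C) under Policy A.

-1049

Policy A (L := -33):
  L = -33
  Q = 156
  X = 34
  C = -43 − 2·(-33) − 6·156 − 4·34 = -1049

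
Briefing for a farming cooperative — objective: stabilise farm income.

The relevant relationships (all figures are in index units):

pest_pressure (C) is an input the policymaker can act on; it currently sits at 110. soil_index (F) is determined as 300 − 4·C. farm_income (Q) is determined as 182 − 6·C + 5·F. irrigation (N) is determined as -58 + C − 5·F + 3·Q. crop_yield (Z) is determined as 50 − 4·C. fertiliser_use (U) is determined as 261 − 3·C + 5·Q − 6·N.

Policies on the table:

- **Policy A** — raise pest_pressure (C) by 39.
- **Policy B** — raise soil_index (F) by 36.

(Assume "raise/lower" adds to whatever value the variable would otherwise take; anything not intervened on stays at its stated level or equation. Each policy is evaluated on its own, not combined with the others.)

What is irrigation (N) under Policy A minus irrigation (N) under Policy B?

-2583

Policy A (C + 39):
  C = 110 + 39 = 149
  F = 300 − 4·149 = -296
  Q = 182 − 6·149 + 5·(-296) = -2192
  N = -58 + 149 − 5·(-296) + 3·(-2192) = -5005
Policy B (F + 36):
  C = 110
  F = 300 − 4·110 (+36 from intervention) = -104
  Q = 182 − 6·110 + 5·(-104) = -998
  N = -58 + 110 − 5·(-104) + 3·(-998) = -2422
N: -5005 − (-2422) = -2583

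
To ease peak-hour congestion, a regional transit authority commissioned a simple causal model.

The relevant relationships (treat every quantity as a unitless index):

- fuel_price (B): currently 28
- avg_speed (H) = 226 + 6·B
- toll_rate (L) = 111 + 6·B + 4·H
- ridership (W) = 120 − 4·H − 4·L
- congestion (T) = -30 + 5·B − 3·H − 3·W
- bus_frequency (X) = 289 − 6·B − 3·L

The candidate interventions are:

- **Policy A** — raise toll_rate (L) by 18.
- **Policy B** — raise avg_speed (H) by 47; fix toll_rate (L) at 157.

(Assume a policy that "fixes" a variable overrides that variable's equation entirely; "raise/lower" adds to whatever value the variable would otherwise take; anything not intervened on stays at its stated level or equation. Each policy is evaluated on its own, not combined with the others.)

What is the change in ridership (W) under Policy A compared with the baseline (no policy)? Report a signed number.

-72

Baseline:
  B = 28
  H = 226 + 6·28 = 394
  L = 111 + 6·28 + 4·394 = 1855
  W = 120 − 4·394 − 4·1855 = -8876
Policy A (L + 18):
  B = 28
  H = 226 + 6·28 = 394
  L = 111 + 6·28 + 4·394 (+18 from intervention) = 1873
  W = 120 − 4·394 − 4·1873 = -8948
Change in W: -8948 − (-8876) = -72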